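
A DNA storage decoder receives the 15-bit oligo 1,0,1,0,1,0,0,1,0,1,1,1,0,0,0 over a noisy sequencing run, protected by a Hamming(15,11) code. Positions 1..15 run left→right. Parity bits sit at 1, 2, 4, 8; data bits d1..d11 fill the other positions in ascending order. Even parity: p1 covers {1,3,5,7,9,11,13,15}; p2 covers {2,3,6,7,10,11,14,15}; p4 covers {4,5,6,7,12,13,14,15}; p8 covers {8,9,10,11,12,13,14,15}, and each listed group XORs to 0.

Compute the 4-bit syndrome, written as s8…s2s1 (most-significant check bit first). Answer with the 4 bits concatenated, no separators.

s1 (pos 1,3,5,7,9,11,13,15): 1⊕1⊕1⊕0⊕0⊕1⊕0⊕0 = 0
s2 (pos 2,3,6,7,10,11,14,15): 0⊕1⊕0⊕0⊕1⊕1⊕0⊕0 = 1
s4 (pos 4,5,6,7,12,13,14,15): 0⊕1⊕0⊕0⊕1⊕0⊕0⊕0 = 0
s8 (pos 8,9,10,11,12,13,14,15): 1⊕0⊕1⊕1⊕1⊕0⊕0⊕0 = 0
Syndrome s8…s1 = 0010 → error at position 2.

0010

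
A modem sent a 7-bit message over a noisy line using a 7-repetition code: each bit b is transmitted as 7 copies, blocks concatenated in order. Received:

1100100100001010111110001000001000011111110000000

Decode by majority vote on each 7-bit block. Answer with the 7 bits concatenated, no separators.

0010010

Block 1 (1100100): 3 ones → 0
Block 2 (1000010): 2 ones → 0
Block 3 (1011111): 6 ones → 1
Block 4 (0001000): 1 one → 0
Block 5 (0010000): 1 one → 0
Block 6 (1111111): 7 ones → 1
Block 7 (0000000): 0 ones → 0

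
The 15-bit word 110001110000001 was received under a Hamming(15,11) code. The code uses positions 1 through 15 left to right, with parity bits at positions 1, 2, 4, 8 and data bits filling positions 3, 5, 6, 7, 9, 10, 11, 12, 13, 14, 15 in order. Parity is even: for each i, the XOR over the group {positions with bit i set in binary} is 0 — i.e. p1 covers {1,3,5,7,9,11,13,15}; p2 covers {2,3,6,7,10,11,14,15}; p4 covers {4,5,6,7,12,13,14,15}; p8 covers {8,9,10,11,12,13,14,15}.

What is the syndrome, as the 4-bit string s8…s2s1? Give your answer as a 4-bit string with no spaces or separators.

0101

s1 (pos 1,3,5,7,9,11,13,15): 1⊕0⊕0⊕1⊕0⊕0⊕0⊕1 = 1
s2 (pos 2,3,6,7,10,11,14,15): 1⊕0⊕1⊕1⊕0⊕0⊕0⊕1 = 0
s4 (pos 4,5,6,7,12,13,14,15): 0⊕0⊕1⊕1⊕0⊕0⊕0⊕1 = 1
s8 (pos 8,9,10,11,12,13,14,15): 1⊕0⊕0⊕0⊕0⊕0⊕0⊕1 = 0
Syndrome s8…s1 = 0101 → error at position 5.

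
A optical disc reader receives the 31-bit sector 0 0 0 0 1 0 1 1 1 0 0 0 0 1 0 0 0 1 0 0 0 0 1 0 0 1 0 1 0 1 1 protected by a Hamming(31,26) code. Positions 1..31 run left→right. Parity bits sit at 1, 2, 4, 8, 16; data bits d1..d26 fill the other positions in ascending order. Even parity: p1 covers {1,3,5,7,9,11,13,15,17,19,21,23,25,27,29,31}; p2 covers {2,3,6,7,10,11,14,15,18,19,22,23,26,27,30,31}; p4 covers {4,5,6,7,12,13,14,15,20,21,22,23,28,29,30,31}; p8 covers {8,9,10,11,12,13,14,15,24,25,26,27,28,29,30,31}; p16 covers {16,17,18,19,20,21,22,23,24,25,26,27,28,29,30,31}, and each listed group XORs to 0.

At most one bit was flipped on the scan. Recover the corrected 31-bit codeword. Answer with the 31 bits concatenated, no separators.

0000101110000110010000100101011

s1 (pos 1,3,5,7,9,11,13,15,17,19,21,23,25,27,29,31): 0⊕0⊕1⊕1⊕1⊕0⊕0⊕0⊕0⊕0⊕0⊕1⊕0⊕0⊕0⊕1 = 1
s2 (pos 2,3,6,7,10,11,14,15,18,19,22,23,26,27,30,31): 0⊕0⊕0⊕1⊕0⊕0⊕1⊕0⊕1⊕0⊕0⊕1⊕1⊕0⊕1⊕1 = 1
s4 (pos 4,5,6,7,12,13,14,15,20,21,22,23,28,29,30,31): 0⊕1⊕0⊕1⊕0⊕0⊕1⊕0⊕0⊕0⊕0⊕1⊕1⊕0⊕1⊕1 = 1
s8 (pos 8,9,10,11,12,13,14,15,24,25,26,27,28,29,30,31): 1⊕1⊕0⊕0⊕0⊕0⊕1⊕0⊕0⊕0⊕1⊕0⊕1⊕0⊕1⊕1 = 1
s16 (pos 16,17,18,19,20,21,22,23,24,25,26,27,28,29,30,31): 0⊕0⊕1⊕0⊕0⊕0⊕0⊕1⊕0⊕0⊕1⊕0⊕1⊕0⊕1⊕1 = 0
Syndrome s16…s1 = 01111 → error at position 15.
Flip position 15: 0000101110000100010000100101011 → 0000101110000110010000100101011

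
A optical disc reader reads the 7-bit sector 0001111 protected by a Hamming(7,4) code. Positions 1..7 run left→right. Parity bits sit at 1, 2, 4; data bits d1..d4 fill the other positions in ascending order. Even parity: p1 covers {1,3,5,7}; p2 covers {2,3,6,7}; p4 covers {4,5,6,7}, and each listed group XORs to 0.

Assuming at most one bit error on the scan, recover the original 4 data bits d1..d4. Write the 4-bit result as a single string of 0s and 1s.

0111

s1 (pos 1,3,5,7): 0⊕0⊕1⊕1 = 0
s2 (pos 2,3,6,7): 0⊕0⊕1⊕1 = 0
s4 (pos 4,5,6,7): 1⊕1⊕1⊕1 = 0
Syndrome s4…s1 = 000 → no error.
Read data bits from positions 3,5,6,7: 0111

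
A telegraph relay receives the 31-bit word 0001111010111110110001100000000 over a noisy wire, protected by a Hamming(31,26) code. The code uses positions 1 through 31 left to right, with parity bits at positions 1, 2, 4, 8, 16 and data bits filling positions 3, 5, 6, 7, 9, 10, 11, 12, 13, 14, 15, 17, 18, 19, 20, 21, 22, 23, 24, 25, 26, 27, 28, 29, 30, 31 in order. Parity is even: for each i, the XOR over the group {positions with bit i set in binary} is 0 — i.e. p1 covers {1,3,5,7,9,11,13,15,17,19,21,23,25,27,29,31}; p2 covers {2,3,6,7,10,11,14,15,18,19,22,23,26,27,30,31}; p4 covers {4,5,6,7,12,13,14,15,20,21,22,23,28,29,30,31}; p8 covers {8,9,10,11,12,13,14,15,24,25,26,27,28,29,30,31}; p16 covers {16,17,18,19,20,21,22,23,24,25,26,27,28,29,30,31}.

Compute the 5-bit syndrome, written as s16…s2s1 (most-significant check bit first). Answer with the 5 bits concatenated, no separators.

s1 (pos 1,3,5,7,9,11,13,15,17,19,21,23,25,27,29,31): 0⊕0⊕1⊕1⊕1⊕1⊕1⊕1⊕1⊕0⊕0⊕1⊕0⊕0⊕0⊕0 = 0
s2 (pos 2,3,6,7,10,11,14,15,18,19,22,23,26,27,30,31): 0⊕0⊕1⊕1⊕0⊕1⊕1⊕1⊕1⊕0⊕1⊕1⊕0⊕0⊕0⊕0 = 0
s4 (pos 4,5,6,7,12,13,14,15,20,21,22,23,28,29,30,31): 1⊕1⊕1⊕1⊕1⊕1⊕1⊕1⊕0⊕0⊕1⊕1⊕0⊕0⊕0⊕0 = 0
s8 (pos 8,9,10,11,12,13,14,15,24,25,26,27,28,29,30,31): 0⊕1⊕0⊕1⊕1⊕1⊕1⊕1⊕0⊕0⊕0⊕0⊕0⊕0⊕0⊕0 = 0
s16 (pos 16,17,18,19,20,21,22,23,24,25,26,27,28,29,30,31): 0⊕1⊕1⊕0⊕0⊕0⊕1⊕1⊕0⊕0⊕0⊕0⊕0⊕0⊕0⊕0 = 0
Syndrome s16…s1 = 00000 → no error.

00000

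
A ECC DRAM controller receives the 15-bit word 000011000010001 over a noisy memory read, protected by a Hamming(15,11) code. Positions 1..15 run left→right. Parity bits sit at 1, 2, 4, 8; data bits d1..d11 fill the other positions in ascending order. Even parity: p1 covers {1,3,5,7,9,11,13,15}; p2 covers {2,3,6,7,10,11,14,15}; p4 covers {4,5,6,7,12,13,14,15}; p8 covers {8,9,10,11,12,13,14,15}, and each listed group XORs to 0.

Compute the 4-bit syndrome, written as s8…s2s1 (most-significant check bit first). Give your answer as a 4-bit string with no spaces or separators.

s1 (pos 1,3,5,7,9,11,13,15): 0⊕0⊕1⊕0⊕0⊕1⊕0⊕1 = 1
s2 (pos 2,3,6,7,10,11,14,15): 0⊕0⊕1⊕0⊕0⊕1⊕0⊕1 = 1
s4 (pos 4,5,6,7,12,13,14,15): 0⊕1⊕1⊕0⊕0⊕0⊕0⊕1 = 1
s8 (pos 8,9,10,11,12,13,14,15): 0⊕0⊕0⊕1⊕0⊕0⊕0⊕1 = 0
Syndrome s8…s1 = 0111 → error at position 7.

0111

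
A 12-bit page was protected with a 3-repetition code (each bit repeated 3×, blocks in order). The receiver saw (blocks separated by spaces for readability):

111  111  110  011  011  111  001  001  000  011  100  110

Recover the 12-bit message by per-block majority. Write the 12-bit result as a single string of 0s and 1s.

111111000101

Block 1 (111): 3 ones → 1
Block 2 (111): 3 ones → 1
Block 3 (110): 2 ones → 1
Block 4 (011): 2 ones → 1
Block 5 (011): 2 ones → 1
Block 6 (111): 3 ones → 1
Block 7 (001): 1 one → 0
Block 8 (001): 1 one → 0
Block 9 (000): 0 ones → 0
Block 10 (011): 2 ones → 1
Block 11 (100): 1 one → 0
Block 12 (110): 2 ones → 1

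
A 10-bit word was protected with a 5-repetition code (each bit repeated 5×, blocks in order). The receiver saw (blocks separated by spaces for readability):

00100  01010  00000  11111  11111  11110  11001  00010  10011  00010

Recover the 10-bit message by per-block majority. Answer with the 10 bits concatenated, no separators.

Block 1 (00100): 1 one → 0
Block 2 (01010): 2 ones → 0
Block 3 (00000): 0 ones → 0
Block 4 (11111): 5 ones → 1
Block 5 (11111): 5 ones → 1
Block 6 (11110): 4 ones → 1
Block 7 (11001): 3 ones → 1
Block 8 (00010): 1 one → 0
Block 9 (10011): 3 ones → 1
Block 10 (00010): 1 one → 0

0001111010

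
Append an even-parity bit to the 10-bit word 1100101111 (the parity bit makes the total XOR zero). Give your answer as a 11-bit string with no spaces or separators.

XOR of the 10 data bits: 1⊕1⊕0⊕0⊕1⊕0⊕1⊕1⊕1⊕1 = 1
Parity bit = 1 (so all 11 bits XOR to 0).

11001011111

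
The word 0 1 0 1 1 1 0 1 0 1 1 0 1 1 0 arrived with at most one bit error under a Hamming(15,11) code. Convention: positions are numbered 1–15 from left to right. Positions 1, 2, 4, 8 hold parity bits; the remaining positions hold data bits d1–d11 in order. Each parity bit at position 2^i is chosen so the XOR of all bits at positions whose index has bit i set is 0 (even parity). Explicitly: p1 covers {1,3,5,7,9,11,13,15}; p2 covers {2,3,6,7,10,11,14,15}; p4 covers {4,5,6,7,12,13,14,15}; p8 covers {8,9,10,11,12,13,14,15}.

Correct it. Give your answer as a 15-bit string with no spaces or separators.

010111010110111

s1 (pos 1,3,5,7,9,11,13,15): 0⊕0⊕1⊕0⊕0⊕1⊕1⊕0 = 1
s2 (pos 2,3,6,7,10,11,14,15): 1⊕0⊕1⊕0⊕1⊕1⊕1⊕0 = 1
s4 (pos 4,5,6,7,12,13,14,15): 1⊕1⊕1⊕0⊕0⊕1⊕1⊕0 = 1
s8 (pos 8,9,10,11,12,13,14,15): 1⊕0⊕1⊕1⊕0⊕1⊕1⊕0 = 1
Syndrome s8…s1 = 1111 → error at position 15.
Flip position 15: 010111010110110 → 010111010110111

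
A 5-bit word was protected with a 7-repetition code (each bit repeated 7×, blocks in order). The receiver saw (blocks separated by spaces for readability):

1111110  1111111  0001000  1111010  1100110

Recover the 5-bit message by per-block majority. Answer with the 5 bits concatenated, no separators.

11011

Block 1 (1111110): 6 ones → 1
Block 2 (1111111): 7 ones → 1
Block 3 (0001000): 1 one → 0
Block 4 (1111010): 5 ones → 1
Block 5 (1100110): 4 ones → 1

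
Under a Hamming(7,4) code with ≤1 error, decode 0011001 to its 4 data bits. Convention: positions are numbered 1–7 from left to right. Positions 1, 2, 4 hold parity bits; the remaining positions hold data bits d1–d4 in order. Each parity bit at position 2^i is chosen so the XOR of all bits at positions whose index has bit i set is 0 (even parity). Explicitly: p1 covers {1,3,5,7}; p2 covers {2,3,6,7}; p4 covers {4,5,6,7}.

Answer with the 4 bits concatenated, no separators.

1001

s1 (pos 1,3,5,7): 0⊕1⊕0⊕1 = 0
s2 (pos 2,3,6,7): 0⊕1⊕0⊕1 = 0
s4 (pos 4,5,6,7): 1⊕0⊕0⊕1 = 0
Syndrome s4…s1 = 000 → no error.
Read data bits from positions 3,5,6,7: 1001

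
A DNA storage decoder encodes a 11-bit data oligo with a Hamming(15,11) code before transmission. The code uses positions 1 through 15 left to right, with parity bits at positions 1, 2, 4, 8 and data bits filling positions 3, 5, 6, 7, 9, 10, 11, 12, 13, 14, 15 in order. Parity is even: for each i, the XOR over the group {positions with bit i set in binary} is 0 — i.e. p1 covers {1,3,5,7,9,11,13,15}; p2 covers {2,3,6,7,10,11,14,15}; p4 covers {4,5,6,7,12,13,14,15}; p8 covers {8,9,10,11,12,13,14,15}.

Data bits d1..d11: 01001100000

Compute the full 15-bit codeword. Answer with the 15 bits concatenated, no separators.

010110001100000

Place data at non-parity positions: p1 p2 0 p4 1 0 0 p8 1 1 0 0 0 0 0
p1 (pos 1,3,5,7,9,11,13,15): XOR of data positions = 0⊕1⊕0⊕1⊕0⊕0⊕0 = 0
p2 (pos 2,3,6,7,10,11,14,15): XOR of data positions = 0⊕0⊕0⊕1⊕0⊕0⊕0 = 1
p4 (pos 4,5,6,7,12,13,14,15): XOR of data positions = 1⊕0⊕0⊕0⊕0⊕0⊕0 = 1
p8 (pos 8,9,10,11,12,13,14,15): XOR of data positions = 1⊕1⊕0⊕0⊕0⊕0⊕0 = 0
Codeword: 010110001100000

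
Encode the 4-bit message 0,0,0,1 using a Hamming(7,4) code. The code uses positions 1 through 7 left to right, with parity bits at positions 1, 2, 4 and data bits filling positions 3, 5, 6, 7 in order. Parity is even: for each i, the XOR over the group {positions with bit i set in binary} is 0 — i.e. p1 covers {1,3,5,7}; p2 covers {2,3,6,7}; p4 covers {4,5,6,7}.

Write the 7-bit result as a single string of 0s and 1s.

Place data at non-parity positions: p1 p2 0 p4 0 0 1
p1 (pos 1,3,5,7): XOR of data positions = 0⊕0⊕1 = 1
p2 (pos 2,3,6,7): XOR of data positions = 0⊕0⊕1 = 1
p4 (pos 4,5,6,7): XOR of data positions = 0⊕0⊕1 = 1
Codeword: 1101001

1101001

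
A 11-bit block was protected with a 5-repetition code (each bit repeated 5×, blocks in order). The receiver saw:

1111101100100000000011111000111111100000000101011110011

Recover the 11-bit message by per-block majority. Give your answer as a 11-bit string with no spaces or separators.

10001010011

Block 1 (11111): 5 ones → 1
Block 2 (01100): 2 ones → 0
Block 3 (10000): 1 one → 0
Block 4 (00000): 0 ones → 0
Block 5 (11111): 5 ones → 1
Block 6 (00011): 2 ones → 0
Block 7 (11111): 5 ones → 1
Block 8 (00000): 0 ones → 0
Block 9 (00010): 1 one → 0
Block 10 (10111): 4 ones → 1
Block 11 (10011): 3 ones → 1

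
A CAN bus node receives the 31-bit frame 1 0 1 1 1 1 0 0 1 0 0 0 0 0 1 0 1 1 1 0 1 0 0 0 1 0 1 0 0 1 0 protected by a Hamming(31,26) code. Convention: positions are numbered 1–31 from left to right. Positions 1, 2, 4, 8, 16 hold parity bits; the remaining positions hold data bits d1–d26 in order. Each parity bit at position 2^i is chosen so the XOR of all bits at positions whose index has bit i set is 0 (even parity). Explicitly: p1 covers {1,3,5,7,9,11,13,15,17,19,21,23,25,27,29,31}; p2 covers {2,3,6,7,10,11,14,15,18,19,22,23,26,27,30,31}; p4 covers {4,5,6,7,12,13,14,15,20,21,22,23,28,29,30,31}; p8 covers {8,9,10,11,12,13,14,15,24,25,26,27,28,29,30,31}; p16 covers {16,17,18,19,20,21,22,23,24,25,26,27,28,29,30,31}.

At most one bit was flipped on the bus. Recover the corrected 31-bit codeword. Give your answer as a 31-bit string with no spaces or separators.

s1 (pos 1,3,5,7,9,11,13,15,17,19,21,23,25,27,29,31): 1⊕1⊕1⊕0⊕1⊕0⊕0⊕1⊕1⊕1⊕1⊕0⊕1⊕1⊕0⊕0 = 0
s2 (pos 2,3,6,7,10,11,14,15,18,19,22,23,26,27,30,31): 0⊕1⊕1⊕0⊕0⊕0⊕0⊕1⊕1⊕1⊕0⊕0⊕0⊕1⊕1⊕0 = 1
s4 (pos 4,5,6,7,12,13,14,15,20,21,22,23,28,29,30,31): 1⊕1⊕1⊕0⊕0⊕0⊕0⊕1⊕0⊕1⊕0⊕0⊕0⊕0⊕1⊕0 = 0
s8 (pos 8,9,10,11,12,13,14,15,24,25,26,27,28,29,30,31): 0⊕1⊕0⊕0⊕0⊕0⊕0⊕1⊕0⊕1⊕0⊕1⊕0⊕0⊕1⊕0 = 1
s16 (pos 16,17,18,19,20,21,22,23,24,25,26,27,28,29,30,31): 0⊕1⊕1⊕1⊕0⊕1⊕0⊕0⊕0⊕1⊕0⊕1⊕0⊕0⊕1⊕0 = 1
Syndrome s16…s1 = 11010 → error at position 26.
Flip position 26: 1011110010000010111010001010010 → 1011110010000010111010001110010

1011110010000010111010001110010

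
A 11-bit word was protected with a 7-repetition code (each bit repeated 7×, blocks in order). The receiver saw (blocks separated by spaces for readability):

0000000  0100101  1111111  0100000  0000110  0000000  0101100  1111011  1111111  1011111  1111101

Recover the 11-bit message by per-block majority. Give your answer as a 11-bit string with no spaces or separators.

00100001111

Block 1 (0000000): 0 ones → 0
Block 2 (0100101): 3 ones → 0
Block 3 (1111111): 7 ones → 1
Block 4 (0100000): 1 one → 0
Block 5 (0000110): 2 ones → 0
Block 6 (0000000): 0 ones → 0
Block 7 (0101100): 3 ones → 0
Block 8 (1111011): 6 ones → 1
Block 9 (1111111): 7 ones → 1
Block 10 (1011111): 6 ones → 1
Block 11 (1111101): 6 ones → 1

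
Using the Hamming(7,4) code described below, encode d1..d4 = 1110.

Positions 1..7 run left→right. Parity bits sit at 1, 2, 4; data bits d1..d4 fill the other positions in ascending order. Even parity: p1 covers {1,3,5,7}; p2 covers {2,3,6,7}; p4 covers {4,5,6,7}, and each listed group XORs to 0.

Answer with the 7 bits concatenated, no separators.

Place data at non-parity positions: p1 p2 1 p4 1 1 0
p1 (pos 1,3,5,7): XOR of data positions = 1⊕1⊕0 = 0
p2 (pos 2,3,6,7): XOR of data positions = 1⊕1⊕0 = 0
p4 (pos 4,5,6,7): XOR of data positions = 1⊕1⊕0 = 0
Codeword: 0010110

0010110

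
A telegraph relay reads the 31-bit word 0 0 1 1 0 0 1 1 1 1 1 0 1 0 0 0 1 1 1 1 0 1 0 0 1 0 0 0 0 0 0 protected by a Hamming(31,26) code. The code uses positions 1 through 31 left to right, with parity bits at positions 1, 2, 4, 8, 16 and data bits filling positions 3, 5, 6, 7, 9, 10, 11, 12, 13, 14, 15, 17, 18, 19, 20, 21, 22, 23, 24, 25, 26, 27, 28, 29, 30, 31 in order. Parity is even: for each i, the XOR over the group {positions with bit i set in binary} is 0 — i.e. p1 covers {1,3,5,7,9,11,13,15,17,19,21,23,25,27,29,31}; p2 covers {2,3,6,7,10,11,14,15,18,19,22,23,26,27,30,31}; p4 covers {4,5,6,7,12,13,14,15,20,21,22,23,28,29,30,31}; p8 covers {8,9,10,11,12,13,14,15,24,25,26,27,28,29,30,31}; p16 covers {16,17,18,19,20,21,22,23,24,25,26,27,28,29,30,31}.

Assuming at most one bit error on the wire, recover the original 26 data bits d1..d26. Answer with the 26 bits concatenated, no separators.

s1 (pos 1,3,5,7,9,11,13,15,17,19,21,23,25,27,29,31): 0⊕1⊕0⊕1⊕1⊕1⊕1⊕0⊕1⊕1⊕0⊕0⊕1⊕0⊕0⊕0 = 0
s2 (pos 2,3,6,7,10,11,14,15,18,19,22,23,26,27,30,31): 0⊕1⊕0⊕1⊕1⊕1⊕0⊕0⊕1⊕1⊕1⊕0⊕0⊕0⊕0⊕0 = 1
s4 (pos 4,5,6,7,12,13,14,15,20,21,22,23,28,29,30,31): 1⊕0⊕0⊕1⊕0⊕1⊕0⊕0⊕1⊕0⊕1⊕0⊕0⊕0⊕0⊕0 = 1
s8 (pos 8,9,10,11,12,13,14,15,24,25,26,27,28,29,30,31): 1⊕1⊕1⊕1⊕0⊕1⊕0⊕0⊕0⊕1⊕0⊕0⊕0⊕0⊕0⊕0 = 0
s16 (pos 16,17,18,19,20,21,22,23,24,25,26,27,28,29,30,31): 0⊕1⊕1⊕1⊕1⊕0⊕1⊕0⊕0⊕1⊕0⊕0⊕0⊕0⊕0⊕0 = 0
Syndrome s16…s1 = 00110 → error at position 6.
Flip position 6: 0011001111101000111101001000000 → 0011011111101000111101001000000
Read data bits from positions 3,5,6,7,9,10,11,12,13,14,15,17,18,19,20,21,22,23,24,25,26,27,28,29,30,31: 10111110100111101001000000

10111110100111101001000000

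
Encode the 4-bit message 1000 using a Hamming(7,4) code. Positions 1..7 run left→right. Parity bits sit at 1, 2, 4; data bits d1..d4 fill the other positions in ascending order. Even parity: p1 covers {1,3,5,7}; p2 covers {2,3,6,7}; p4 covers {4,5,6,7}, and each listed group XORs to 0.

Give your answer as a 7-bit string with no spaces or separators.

Place data at non-parity positions: p1 p2 1 p4 0 0 0
p1 (pos 1,3,5,7): XOR of data positions = 1⊕0⊕0 = 1
p2 (pos 2,3,6,7): XOR of data positions = 1⊕0⊕0 = 1
p4 (pos 4,5,6,7): XOR of data positions = 0⊕0⊕0 = 0
Codeword: 1110000

1110000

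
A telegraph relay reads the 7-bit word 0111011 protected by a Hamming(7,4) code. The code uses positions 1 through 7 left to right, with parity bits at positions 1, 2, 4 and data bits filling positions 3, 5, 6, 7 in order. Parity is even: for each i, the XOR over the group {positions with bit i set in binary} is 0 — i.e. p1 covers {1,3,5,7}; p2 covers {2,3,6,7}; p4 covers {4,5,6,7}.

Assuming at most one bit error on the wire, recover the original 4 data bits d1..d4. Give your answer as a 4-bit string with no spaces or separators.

1011

s1 (pos 1,3,5,7): 0⊕1⊕0⊕1 = 0
s2 (pos 2,3,6,7): 1⊕1⊕1⊕1 = 0
s4 (pos 4,5,6,7): 1⊕0⊕1⊕1 = 1
Syndrome s4…s1 = 100 → error at position 4.
Flip position 4: 0111011 → 0110011
Read data bits from positions 3,5,6,7: 1011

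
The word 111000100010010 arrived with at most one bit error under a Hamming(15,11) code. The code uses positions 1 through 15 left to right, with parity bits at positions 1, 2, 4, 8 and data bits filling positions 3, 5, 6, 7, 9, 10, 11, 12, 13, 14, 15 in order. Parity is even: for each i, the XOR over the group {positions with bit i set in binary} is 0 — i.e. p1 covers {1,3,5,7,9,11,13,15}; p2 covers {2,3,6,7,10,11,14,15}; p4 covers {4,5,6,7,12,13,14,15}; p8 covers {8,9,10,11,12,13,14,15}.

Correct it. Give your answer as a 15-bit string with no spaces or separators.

101000100010010

s1 (pos 1,3,5,7,9,11,13,15): 1⊕1⊕0⊕1⊕0⊕1⊕0⊕0 = 0
s2 (pos 2,3,6,7,10,11,14,15): 1⊕1⊕0⊕1⊕0⊕1⊕1⊕0 = 1
s4 (pos 4,5,6,7,12,13,14,15): 0⊕0⊕0⊕1⊕0⊕0⊕1⊕0 = 0
s8 (pos 8,9,10,11,12,13,14,15): 0⊕0⊕0⊕1⊕0⊕0⊕1⊕0 = 0
Syndrome s8…s1 = 0010 → error at position 2.
Flip position 2: 111000100010010 → 101000100010010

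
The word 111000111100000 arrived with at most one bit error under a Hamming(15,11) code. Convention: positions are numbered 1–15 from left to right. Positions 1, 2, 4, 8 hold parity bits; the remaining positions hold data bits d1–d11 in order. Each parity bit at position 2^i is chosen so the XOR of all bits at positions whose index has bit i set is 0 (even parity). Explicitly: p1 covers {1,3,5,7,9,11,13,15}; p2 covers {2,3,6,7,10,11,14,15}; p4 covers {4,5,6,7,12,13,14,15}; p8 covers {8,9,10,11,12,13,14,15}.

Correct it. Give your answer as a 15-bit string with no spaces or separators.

s1 (pos 1,3,5,7,9,11,13,15): 1⊕1⊕0⊕1⊕1⊕0⊕0⊕0 = 0
s2 (pos 2,3,6,7,10,11,14,15): 1⊕1⊕0⊕1⊕1⊕0⊕0⊕0 = 0
s4 (pos 4,5,6,7,12,13,14,15): 0⊕0⊕0⊕1⊕0⊕0⊕0⊕0 = 1
s8 (pos 8,9,10,11,12,13,14,15): 1⊕1⊕1⊕0⊕0⊕0⊕0⊕0 = 1
Syndrome s8…s1 = 1100 → error at position 12.
Flip position 12: 111000111100000 → 111000111101000

111000111101000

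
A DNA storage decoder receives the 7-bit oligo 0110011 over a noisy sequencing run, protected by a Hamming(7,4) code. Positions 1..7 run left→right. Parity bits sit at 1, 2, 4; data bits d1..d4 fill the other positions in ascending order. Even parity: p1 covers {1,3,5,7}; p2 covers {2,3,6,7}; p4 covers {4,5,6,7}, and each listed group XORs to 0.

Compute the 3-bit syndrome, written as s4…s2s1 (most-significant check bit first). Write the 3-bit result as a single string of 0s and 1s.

s1 (pos 1,3,5,7): 0⊕1⊕0⊕1 = 0
s2 (pos 2,3,6,7): 1⊕1⊕1⊕1 = 0
s4 (pos 4,5,6,7): 0⊕0⊕1⊕1 = 0
Syndrome s4…s1 = 000 → no error.

000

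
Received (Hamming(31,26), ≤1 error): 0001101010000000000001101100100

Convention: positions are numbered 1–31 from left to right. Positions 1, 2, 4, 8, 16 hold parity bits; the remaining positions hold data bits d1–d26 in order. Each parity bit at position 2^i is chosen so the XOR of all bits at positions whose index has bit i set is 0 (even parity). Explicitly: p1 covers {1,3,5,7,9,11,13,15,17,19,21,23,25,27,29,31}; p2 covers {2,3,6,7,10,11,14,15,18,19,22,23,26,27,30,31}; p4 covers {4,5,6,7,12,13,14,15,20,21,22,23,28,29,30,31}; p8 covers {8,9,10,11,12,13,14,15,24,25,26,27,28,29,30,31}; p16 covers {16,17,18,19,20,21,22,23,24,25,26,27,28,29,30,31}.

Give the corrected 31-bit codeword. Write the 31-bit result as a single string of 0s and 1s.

0001101010000001000001101100100

s1 (pos 1,3,5,7,9,11,13,15,17,19,21,23,25,27,29,31): 0⊕0⊕1⊕1⊕1⊕0⊕0⊕0⊕0⊕0⊕0⊕1⊕1⊕0⊕1⊕0 = 0
s2 (pos 2,3,6,7,10,11,14,15,18,19,22,23,26,27,30,31): 0⊕0⊕0⊕1⊕0⊕0⊕0⊕0⊕0⊕0⊕1⊕1⊕1⊕0⊕0⊕0 = 0
s4 (pos 4,5,6,7,12,13,14,15,20,21,22,23,28,29,30,31): 1⊕1⊕0⊕1⊕0⊕0⊕0⊕0⊕0⊕0⊕1⊕1⊕0⊕1⊕0⊕0 = 0
s8 (pos 8,9,10,11,12,13,14,15,24,25,26,27,28,29,30,31): 0⊕1⊕0⊕0⊕0⊕0⊕0⊕0⊕0⊕1⊕1⊕0⊕0⊕1⊕0⊕0 = 0
s16 (pos 16,17,18,19,20,21,22,23,24,25,26,27,28,29,30,31): 0⊕0⊕0⊕0⊕0⊕0⊕1⊕1⊕0⊕1⊕1⊕0⊕0⊕1⊕0⊕0 = 1
Syndrome s16…s1 = 10000 → error at position 16.
Flip position 16: 0001101010000000000001101100100 → 0001101010000001000001101100100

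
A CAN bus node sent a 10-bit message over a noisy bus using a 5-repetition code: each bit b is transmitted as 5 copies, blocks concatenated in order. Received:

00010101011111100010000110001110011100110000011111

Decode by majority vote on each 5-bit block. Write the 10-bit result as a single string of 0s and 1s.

Block 1 (00010): 1 one → 0
Block 2 (10101): 3 ones → 1
Block 3 (11111): 5 ones → 1
Block 4 (00010): 1 one → 0
Block 5 (00011): 2 ones → 0
Block 6 (00011): 2 ones → 0
Block 7 (10011): 3 ones → 1
Block 8 (10011): 3 ones → 1
Block 9 (00000): 0 ones → 0
Block 10 (11111): 5 ones → 1

0110001101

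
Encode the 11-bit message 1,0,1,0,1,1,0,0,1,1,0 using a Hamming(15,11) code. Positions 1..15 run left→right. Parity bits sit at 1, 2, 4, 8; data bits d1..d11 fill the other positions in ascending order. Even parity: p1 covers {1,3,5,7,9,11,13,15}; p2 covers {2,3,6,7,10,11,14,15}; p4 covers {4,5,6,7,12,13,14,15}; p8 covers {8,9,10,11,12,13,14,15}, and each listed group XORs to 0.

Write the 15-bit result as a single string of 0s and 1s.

101101001100110

Place data at non-parity positions: p1 p2 1 p4 0 1 0 p8 1 1 0 0 1 1 0
p1 (pos 1,3,5,7,9,11,13,15): XOR of data positions = 1⊕0⊕0⊕1⊕0⊕1⊕0 = 1
p2 (pos 2,3,6,7,10,11,14,15): XOR of data positions = 1⊕1⊕0⊕1⊕0⊕1⊕0 = 0
p4 (pos 4,5,6,7,12,13,14,15): XOR of data positions = 0⊕1⊕0⊕0⊕1⊕1⊕0 = 1
p8 (pos 8,9,10,11,12,13,14,15): XOR of data positions = 1⊕1⊕0⊕0⊕1⊕1⊕0 = 0
Codeword: 101101001100110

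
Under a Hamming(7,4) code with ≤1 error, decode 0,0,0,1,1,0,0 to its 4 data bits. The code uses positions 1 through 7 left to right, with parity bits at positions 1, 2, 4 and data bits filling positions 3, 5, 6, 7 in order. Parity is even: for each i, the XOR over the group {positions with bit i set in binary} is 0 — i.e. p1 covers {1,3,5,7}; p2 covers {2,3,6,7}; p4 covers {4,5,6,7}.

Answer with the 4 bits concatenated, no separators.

0100

s1 (pos 1,3,5,7): 0⊕0⊕1⊕0 = 1
s2 (pos 2,3,6,7): 0⊕0⊕0⊕0 = 0
s4 (pos 4,5,6,7): 1⊕1⊕0⊕0 = 0
Syndrome s4…s1 = 001 → error at position 1.
Flip position 1: 0001100 → 1001100
Read data bits from positions 3,5,6,7: 0100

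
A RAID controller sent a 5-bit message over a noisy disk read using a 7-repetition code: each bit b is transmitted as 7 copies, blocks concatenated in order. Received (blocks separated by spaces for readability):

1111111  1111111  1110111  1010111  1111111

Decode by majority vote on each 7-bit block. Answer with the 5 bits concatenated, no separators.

11111

Block 1 (1111111): 7 ones → 1
Block 2 (1111111): 7 ones → 1
Block 3 (1110111): 6 ones → 1
Block 4 (1010111): 5 ones → 1
Block 5 (1111111): 7 ones → 1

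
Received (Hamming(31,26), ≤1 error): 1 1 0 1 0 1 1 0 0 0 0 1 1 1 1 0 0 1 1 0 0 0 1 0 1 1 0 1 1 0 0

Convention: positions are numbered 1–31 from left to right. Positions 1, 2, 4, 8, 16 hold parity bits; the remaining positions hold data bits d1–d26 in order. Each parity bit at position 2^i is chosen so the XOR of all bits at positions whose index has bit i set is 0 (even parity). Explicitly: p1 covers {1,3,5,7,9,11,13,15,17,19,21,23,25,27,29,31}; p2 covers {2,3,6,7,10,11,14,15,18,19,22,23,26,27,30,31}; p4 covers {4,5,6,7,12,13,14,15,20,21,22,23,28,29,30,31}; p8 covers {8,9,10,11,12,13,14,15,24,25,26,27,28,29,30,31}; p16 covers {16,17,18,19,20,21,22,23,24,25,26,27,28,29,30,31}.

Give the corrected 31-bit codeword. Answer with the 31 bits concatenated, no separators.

1101011000011110001000101101100

s1 (pos 1,3,5,7,9,11,13,15,17,19,21,23,25,27,29,31): 1⊕0⊕0⊕1⊕0⊕0⊕1⊕1⊕0⊕1⊕0⊕1⊕1⊕0⊕1⊕0 = 0
s2 (pos 2,3,6,7,10,11,14,15,18,19,22,23,26,27,30,31): 1⊕0⊕1⊕1⊕0⊕0⊕1⊕1⊕1⊕1⊕0⊕1⊕1⊕0⊕0⊕0 = 1
s4 (pos 4,5,6,7,12,13,14,15,20,21,22,23,28,29,30,31): 1⊕0⊕1⊕1⊕1⊕1⊕1⊕1⊕0⊕0⊕0⊕1⊕1⊕1⊕0⊕0 = 0
s8 (pos 8,9,10,11,12,13,14,15,24,25,26,27,28,29,30,31): 0⊕0⊕0⊕0⊕1⊕1⊕1⊕1⊕0⊕1⊕1⊕0⊕1⊕1⊕0⊕0 = 0
s16 (pos 16,17,18,19,20,21,22,23,24,25,26,27,28,29,30,31): 0⊕0⊕1⊕1⊕0⊕0⊕0⊕1⊕0⊕1⊕1⊕0⊕1⊕1⊕0⊕0 = 1
Syndrome s16…s1 = 10010 → error at position 18.
Flip position 18: 1101011000011110011000101101100 → 1101011000011110001000101101100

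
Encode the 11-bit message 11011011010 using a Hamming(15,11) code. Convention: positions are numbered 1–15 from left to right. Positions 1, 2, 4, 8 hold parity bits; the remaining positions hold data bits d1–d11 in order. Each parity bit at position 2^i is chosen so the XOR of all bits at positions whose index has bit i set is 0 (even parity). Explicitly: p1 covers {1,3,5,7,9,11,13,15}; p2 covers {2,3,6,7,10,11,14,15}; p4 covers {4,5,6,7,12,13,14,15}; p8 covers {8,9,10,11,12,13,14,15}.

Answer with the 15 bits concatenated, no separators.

101010101011010

Place data at non-parity positions: p1 p2 1 p4 1 0 1 p8 1 0 1 1 0 1 0
p1 (pos 1,3,5,7,9,11,13,15): XOR of data positions = 1⊕1⊕1⊕1⊕1⊕0⊕0 = 1
p2 (pos 2,3,6,7,10,11,14,15): XOR of data positions = 1⊕0⊕1⊕0⊕1⊕1⊕0 = 0
p4 (pos 4,5,6,7,12,13,14,15): XOR of data positions = 1⊕0⊕1⊕1⊕0⊕1⊕0 = 0
p8 (pos 8,9,10,11,12,13,14,15): XOR of data positions = 1⊕0⊕1⊕1⊕0⊕1⊕0 = 0
Codeword: 101010101011010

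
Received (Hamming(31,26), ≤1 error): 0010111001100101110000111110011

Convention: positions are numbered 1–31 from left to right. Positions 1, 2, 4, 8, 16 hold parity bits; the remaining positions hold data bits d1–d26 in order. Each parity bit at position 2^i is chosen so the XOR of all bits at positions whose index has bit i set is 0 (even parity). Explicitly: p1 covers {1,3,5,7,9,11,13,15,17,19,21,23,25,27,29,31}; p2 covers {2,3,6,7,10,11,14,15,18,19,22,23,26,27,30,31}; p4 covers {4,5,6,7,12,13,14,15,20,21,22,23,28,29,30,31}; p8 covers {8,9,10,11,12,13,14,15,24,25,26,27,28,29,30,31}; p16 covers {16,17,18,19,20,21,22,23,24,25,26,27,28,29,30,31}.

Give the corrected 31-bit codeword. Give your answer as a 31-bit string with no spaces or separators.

s1 (pos 1,3,5,7,9,11,13,15,17,19,21,23,25,27,29,31): 0⊕1⊕1⊕1⊕0⊕1⊕0⊕0⊕1⊕0⊕0⊕1⊕1⊕1⊕0⊕1 = 1
s2 (pos 2,3,6,7,10,11,14,15,18,19,22,23,26,27,30,31): 0⊕1⊕1⊕1⊕1⊕1⊕1⊕0⊕1⊕0⊕0⊕1⊕1⊕1⊕1⊕1 = 0
s4 (pos 4,5,6,7,12,13,14,15,20,21,22,23,28,29,30,31): 0⊕1⊕1⊕1⊕0⊕0⊕1⊕0⊕0⊕0⊕0⊕1⊕0⊕0⊕1⊕1 = 1
s8 (pos 8,9,10,11,12,13,14,15,24,25,26,27,28,29,30,31): 0⊕0⊕1⊕1⊕0⊕0⊕1⊕0⊕1⊕1⊕1⊕1⊕0⊕0⊕1⊕1 = 1
s16 (pos 16,17,18,19,20,21,22,23,24,25,26,27,28,29,30,31): 1⊕1⊕1⊕0⊕0⊕0⊕0⊕1⊕1⊕1⊕1⊕1⊕0⊕0⊕1⊕1 = 0
Syndrome s16…s1 = 01101 → error at position 13.
Flip position 13: 0010111001100101110000111110011 → 0010111001101101110000111110011

0010111001101101110000111110011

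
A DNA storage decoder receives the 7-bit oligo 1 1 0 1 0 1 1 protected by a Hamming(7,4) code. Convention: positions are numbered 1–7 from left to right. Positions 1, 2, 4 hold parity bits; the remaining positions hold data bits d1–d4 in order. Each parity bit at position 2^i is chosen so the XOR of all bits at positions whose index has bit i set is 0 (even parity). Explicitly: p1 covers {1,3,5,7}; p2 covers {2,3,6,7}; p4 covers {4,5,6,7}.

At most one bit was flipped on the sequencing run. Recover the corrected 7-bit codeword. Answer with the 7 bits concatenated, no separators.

1101001

s1 (pos 1,3,5,7): 1⊕0⊕0⊕1 = 0
s2 (pos 2,3,6,7): 1⊕0⊕1⊕1 = 1
s4 (pos 4,5,6,7): 1⊕0⊕1⊕1 = 1
Syndrome s4…s1 = 110 → error at position 6.
Flip position 6: 1101011 → 1101001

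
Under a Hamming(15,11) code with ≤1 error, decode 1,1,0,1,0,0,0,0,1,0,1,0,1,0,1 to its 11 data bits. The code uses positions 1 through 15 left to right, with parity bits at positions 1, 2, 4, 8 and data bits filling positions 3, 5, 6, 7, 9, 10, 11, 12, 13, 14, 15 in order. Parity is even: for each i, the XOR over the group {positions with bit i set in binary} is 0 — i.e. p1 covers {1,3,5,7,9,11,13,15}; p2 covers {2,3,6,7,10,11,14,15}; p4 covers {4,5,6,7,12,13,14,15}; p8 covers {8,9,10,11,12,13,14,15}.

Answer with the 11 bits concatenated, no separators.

s1 (pos 1,3,5,7,9,11,13,15): 1⊕0⊕0⊕0⊕1⊕1⊕1⊕1 = 1
s2 (pos 2,3,6,7,10,11,14,15): 1⊕0⊕0⊕0⊕0⊕1⊕0⊕1 = 1
s4 (pos 4,5,6,7,12,13,14,15): 1⊕0⊕0⊕0⊕0⊕1⊕0⊕1 = 1
s8 (pos 8,9,10,11,12,13,14,15): 0⊕1⊕0⊕1⊕0⊕1⊕0⊕1 = 0
Syndrome s8…s1 = 0111 → error at position 7.
Flip position 7: 110100001010101 → 110100101010101
Read data bits from positions 3,5,6,7,9,10,11,12,13,14,15: 00011010101

00011010101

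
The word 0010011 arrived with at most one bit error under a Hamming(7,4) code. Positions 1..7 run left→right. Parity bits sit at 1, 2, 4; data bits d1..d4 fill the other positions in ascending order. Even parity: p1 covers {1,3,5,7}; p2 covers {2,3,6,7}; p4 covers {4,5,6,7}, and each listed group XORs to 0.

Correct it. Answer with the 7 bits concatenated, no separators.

0110011

s1 (pos 1,3,5,7): 0⊕1⊕0⊕1 = 0
s2 (pos 2,3,6,7): 0⊕1⊕1⊕1 = 1
s4 (pos 4,5,6,7): 0⊕0⊕1⊕1 = 0
Syndrome s4…s1 = 010 → error at position 2.
Flip position 2: 0010011 → 0110011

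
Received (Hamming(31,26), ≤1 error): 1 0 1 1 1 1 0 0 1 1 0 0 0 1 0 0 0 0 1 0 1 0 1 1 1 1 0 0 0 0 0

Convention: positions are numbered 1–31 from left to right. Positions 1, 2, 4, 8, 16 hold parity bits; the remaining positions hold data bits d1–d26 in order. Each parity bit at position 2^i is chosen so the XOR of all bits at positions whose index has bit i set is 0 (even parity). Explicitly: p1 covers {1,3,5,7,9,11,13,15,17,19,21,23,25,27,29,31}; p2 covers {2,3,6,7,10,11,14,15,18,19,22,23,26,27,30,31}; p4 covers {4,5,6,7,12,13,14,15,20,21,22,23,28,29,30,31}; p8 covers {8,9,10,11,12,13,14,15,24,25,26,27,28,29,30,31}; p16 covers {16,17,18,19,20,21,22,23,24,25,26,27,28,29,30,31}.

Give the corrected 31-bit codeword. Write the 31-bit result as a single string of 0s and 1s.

s1 (pos 1,3,5,7,9,11,13,15,17,19,21,23,25,27,29,31): 1⊕1⊕1⊕0⊕1⊕0⊕0⊕0⊕0⊕1⊕1⊕1⊕1⊕0⊕0⊕0 = 0
s2 (pos 2,3,6,7,10,11,14,15,18,19,22,23,26,27,30,31): 0⊕1⊕1⊕0⊕1⊕0⊕1⊕0⊕0⊕1⊕0⊕1⊕1⊕0⊕0⊕0 = 1
s4 (pos 4,5,6,7,12,13,14,15,20,21,22,23,28,29,30,31): 1⊕1⊕1⊕0⊕0⊕0⊕1⊕0⊕0⊕1⊕0⊕1⊕0⊕0⊕0⊕0 = 0
s8 (pos 8,9,10,11,12,13,14,15,24,25,26,27,28,29,30,31): 0⊕1⊕1⊕0⊕0⊕0⊕1⊕0⊕1⊕1⊕1⊕0⊕0⊕0⊕0⊕0 = 0
s16 (pos 16,17,18,19,20,21,22,23,24,25,26,27,28,29,30,31): 0⊕0⊕0⊕1⊕0⊕1⊕0⊕1⊕1⊕1⊕1⊕0⊕0⊕0⊕0⊕0 = 0
Syndrome s16…s1 = 00010 → error at position 2.
Flip position 2: 1011110011000100001010111100000 → 1111110011000100001010111100000

1111110011000100001010111100000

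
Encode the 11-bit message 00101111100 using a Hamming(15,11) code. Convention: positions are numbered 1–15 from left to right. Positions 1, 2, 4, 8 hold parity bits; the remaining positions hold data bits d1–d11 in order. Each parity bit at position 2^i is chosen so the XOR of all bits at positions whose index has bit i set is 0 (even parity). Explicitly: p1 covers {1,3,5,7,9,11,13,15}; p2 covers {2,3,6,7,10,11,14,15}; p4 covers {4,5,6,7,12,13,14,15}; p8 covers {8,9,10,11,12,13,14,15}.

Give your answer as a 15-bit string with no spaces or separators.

110101011111100

Place data at non-parity positions: p1 p2 0 p4 0 1 0 p8 1 1 1 1 1 0 0
p1 (pos 1,3,5,7,9,11,13,15): XOR of data positions = 0⊕0⊕0⊕1⊕1⊕1⊕0 = 1
p2 (pos 2,3,6,7,10,11,14,15): XOR of data positions = 0⊕1⊕0⊕1⊕1⊕0⊕0 = 1
p4 (pos 4,5,6,7,12,13,14,15): XOR of data positions = 0⊕1⊕0⊕1⊕1⊕0⊕0 = 1
p8 (pos 8,9,10,11,12,13,14,15): XOR of data positions = 1⊕1⊕1⊕1⊕1⊕0⊕0 = 1
Codeword: 110101011111100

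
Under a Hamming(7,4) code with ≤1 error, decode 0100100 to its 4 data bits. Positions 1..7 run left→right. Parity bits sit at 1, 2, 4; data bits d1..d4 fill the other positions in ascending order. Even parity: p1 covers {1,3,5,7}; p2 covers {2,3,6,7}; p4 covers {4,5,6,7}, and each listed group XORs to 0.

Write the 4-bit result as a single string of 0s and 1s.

0101

s1 (pos 1,3,5,7): 0⊕0⊕1⊕0 = 1
s2 (pos 2,3,6,7): 1⊕0⊕0⊕0 = 1
s4 (pos 4,5,6,7): 0⊕1⊕0⊕0 = 1
Syndrome s4…s1 = 111 → error at position 7.
Flip position 7: 0100100 → 0100101
Read data bits from positions 3,5,6,7: 0101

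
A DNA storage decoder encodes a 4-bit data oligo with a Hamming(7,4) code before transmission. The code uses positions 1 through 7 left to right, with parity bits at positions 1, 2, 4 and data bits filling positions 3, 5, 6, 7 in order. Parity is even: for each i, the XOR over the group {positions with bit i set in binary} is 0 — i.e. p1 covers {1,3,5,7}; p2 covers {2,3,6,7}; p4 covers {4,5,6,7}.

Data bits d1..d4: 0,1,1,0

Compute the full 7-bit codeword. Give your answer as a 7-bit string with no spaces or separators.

Place data at non-parity positions: p1 p2 0 p4 1 1 0
p1 (pos 1,3,5,7): XOR of data positions = 0⊕1⊕0 = 1
p2 (pos 2,3,6,7): XOR of data positions = 0⊕1⊕0 = 1
p4 (pos 4,5,6,7): XOR of data positions = 1⊕1⊕0 = 0
Codeword: 1100110

1100110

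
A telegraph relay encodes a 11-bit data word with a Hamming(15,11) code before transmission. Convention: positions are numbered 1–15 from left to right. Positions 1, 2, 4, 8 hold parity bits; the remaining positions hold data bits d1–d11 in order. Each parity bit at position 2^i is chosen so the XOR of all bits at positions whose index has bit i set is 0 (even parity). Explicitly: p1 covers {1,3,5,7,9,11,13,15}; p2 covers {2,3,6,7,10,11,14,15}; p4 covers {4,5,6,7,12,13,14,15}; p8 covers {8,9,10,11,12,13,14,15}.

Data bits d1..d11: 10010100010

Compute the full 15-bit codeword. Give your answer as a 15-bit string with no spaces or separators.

Place data at non-parity positions: p1 p2 1 p4 0 0 1 p8 0 1 0 0 0 1 0
p1 (pos 1,3,5,7,9,11,13,15): XOR of data positions = 1⊕0⊕1⊕0⊕0⊕0⊕0 = 0
p2 (pos 2,3,6,7,10,11,14,15): XOR of data positions = 1⊕0⊕1⊕1⊕0⊕1⊕0 = 0
p4 (pos 4,5,6,7,12,13,14,15): XOR of data positions = 0⊕0⊕1⊕0⊕0⊕1⊕0 = 0
p8 (pos 8,9,10,11,12,13,14,15): XOR of data positions = 0⊕1⊕0⊕0⊕0⊕1⊕0 = 0
Codeword: 001000100100010

001000100100010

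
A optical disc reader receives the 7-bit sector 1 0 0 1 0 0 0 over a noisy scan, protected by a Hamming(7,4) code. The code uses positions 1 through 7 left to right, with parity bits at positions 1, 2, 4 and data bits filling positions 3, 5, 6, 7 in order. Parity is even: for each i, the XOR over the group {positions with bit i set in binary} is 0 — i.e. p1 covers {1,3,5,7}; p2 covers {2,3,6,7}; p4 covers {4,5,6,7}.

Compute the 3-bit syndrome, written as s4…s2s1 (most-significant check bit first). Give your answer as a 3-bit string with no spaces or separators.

s1 (pos 1,3,5,7): 1⊕0⊕0⊕0 = 1
s2 (pos 2,3,6,7): 0⊕0⊕0⊕0 = 0
s4 (pos 4,5,6,7): 1⊕0⊕0⊕0 = 1
Syndrome s4…s1 = 101 → error at position 5.

101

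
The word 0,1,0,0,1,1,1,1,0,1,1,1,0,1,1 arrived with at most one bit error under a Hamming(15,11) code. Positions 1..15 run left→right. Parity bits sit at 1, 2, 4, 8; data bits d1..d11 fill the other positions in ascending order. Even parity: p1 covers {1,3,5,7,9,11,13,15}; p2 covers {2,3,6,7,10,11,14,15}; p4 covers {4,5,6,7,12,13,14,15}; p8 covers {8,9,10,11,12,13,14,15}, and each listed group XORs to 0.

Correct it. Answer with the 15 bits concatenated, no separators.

000011110111011

s1 (pos 1,3,5,7,9,11,13,15): 0⊕0⊕1⊕1⊕0⊕1⊕0⊕1 = 0
s2 (pos 2,3,6,7,10,11,14,15): 1⊕0⊕1⊕1⊕1⊕1⊕1⊕1 = 1
s4 (pos 4,5,6,7,12,13,14,15): 0⊕1⊕1⊕1⊕1⊕0⊕1⊕1 = 0
s8 (pos 8,9,10,11,12,13,14,15): 1⊕0⊕1⊕1⊕1⊕0⊕1⊕1 = 0
Syndrome s8…s1 = 0010 → error at position 2.
Flip position 2: 010011110111011 → 000011110111011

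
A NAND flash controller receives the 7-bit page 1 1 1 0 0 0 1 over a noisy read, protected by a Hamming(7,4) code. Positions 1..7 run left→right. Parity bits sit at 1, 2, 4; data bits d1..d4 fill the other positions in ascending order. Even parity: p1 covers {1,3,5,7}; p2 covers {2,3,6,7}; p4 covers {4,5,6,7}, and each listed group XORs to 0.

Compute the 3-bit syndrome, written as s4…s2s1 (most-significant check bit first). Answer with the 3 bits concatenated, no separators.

s1 (pos 1,3,5,7): 1⊕1⊕0⊕1 = 1
s2 (pos 2,3,6,7): 1⊕1⊕0⊕1 = 1
s4 (pos 4,5,6,7): 0⊕0⊕0⊕1 = 1
Syndrome s4…s1 = 111 → error at position 7.

111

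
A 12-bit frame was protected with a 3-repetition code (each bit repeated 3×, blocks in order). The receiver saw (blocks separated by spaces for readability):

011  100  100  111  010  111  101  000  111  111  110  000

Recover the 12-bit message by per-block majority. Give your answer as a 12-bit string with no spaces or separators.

100101101110

Block 1 (011): 2 ones → 1
Block 2 (100): 1 one → 0
Block 3 (100): 1 one → 0
Block 4 (111): 3 ones → 1
Block 5 (010): 1 one → 0
Block 6 (111): 3 ones → 1
Block 7 (101): 2 ones → 1
Block 8 (000): 0 ones → 0
Block 9 (111): 3 ones → 1
Block 10 (111): 3 ones → 1
Block 11 (110): 2 ones → 1
Block 12 (000): 0 ones → 0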